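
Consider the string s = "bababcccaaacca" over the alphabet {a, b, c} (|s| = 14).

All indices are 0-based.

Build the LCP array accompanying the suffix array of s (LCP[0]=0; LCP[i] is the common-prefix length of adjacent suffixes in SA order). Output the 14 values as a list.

rank→(start, suffix):
  0 → (13, 'a')
  1 → (8, 'aaacca')
  2 → (9, 'aacca')
  3 → (1, 'ababcccaaacca')
  4 → (3, 'abcccaaacca')
  5 → (10, 'acca')
  6 → (0, 'bababcccaaacca')
  7 → (2, 'babcccaaacca')
  8 → (4, 'bcccaaacca')
  9 → (12, 'ca')
  10 → (7, 'caaacca')
  11 → (11, 'cca')
  12 → (6, 'ccaaacca')
  13 → (5, 'cccaaacca')

SA = [13, 8, 9, 1, 3, 10, 0, 2, 4, 12, 7, 11, 6, 5]
[i] adj suffixes → lcp
  [1] 13/8 → 1 ('a')
  [2] 8/9 → 2 ('aa')
  [3] 9/1 → 1 ('a')
  [4] 1/3 → 2 ('ab')
  [5] 3/10 → 1 ('a')
  [6] 10/0 → 0 ('')
  [7] 0/2 → 3 ('bab')
  [8] 2/4 → 1 ('b')
  [9] 4/12 → 0 ('')
  [10] 12/7 → 2 ('ca')
  [11] 7/11 → 1 ('c')
  [12] 11/6 → 3 ('cca')
  [13] 6/5 → 2 ('cc')

[0, 1, 2, 1, 2, 1, 0, 3, 1, 0, 2, 1, 3, 2]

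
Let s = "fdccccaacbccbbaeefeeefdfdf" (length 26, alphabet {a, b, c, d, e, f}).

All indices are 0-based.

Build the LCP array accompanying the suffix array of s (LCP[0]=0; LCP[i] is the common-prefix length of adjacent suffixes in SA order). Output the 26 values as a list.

[0, 1, 1, 0, 1, 1, 0, 1, 2, 1, 2, 2, 3, 0, 1, 2, 0, 2, 3, 1, 2, 0, 1, 2, 3, 1]

rank | idx | suffix
   0 |   6 | aacbccbbaeefeeefdfdf
   1 |   7 | acbccbbaeefeeefdfdf
   2 |  14 | aeefeeefdfdf
   3 |  13 | baeefeeefdfdf
   4 |  12 | bbaeefeeefdfdf
   5 |   9 | bccbbaeefeeefdfdf
   6 |   5 | caacbccbbaeefeeefdfdf
   7 |  11 | cbbaeefeeefdfdf
   8 |   8 | cbccbbaeefeeefdfdf
   9 |   4 | ccaacbccbbaeefeeefdfdf
  10 |  10 | ccbbaeefeeefdfdf
  11 |   3 | cccaacbccbbaeefeeefdfdf
  12 |   2 | ccccaacbccbbaeefeeefdfdf
  13 |   1 | dccccaacbccbbaeefeeefdfdf
  14 |  24 | df
  15 |  22 | dfdf
  16 |  18 | eeefdfdf
  17 |  19 | eefdfdf
  18 |  15 | eefeeefdfdf
  19 |  20 | efdfdf
  20 |  16 | efeeefdfdf
  21 |  25 | f
  22 |   0 | fdccccaacbccbbaeefeeefdfdf
  23 |  23 | fdf
  24 |  21 | fdfdf
  25 |  17 | feeefdfdf

SA = [6, 7, 14, 13, 12, 9, 5, 11, 8, 4, 10, 3, 2, 1, 24, 22, 18, 19, 15, 20, 16, 25, 0, 23, 21, 17]
rank  pair      lcp
   1  s[6:],s[7:]  1  'a'
   2  s[7:],s[14:]  1  'a'
   3  s[14:],s[13:]  0  ''
   4  s[13:],s[12:]  1  'b'
   5  s[12:],s[9:]  1  'b'
   6  s[9:],s[5:]  0  ''
   7  s[5:],s[11:]  1  'c'
   8  s[11:],s[8:]  2  'cb'
   9  s[8:],s[4:]  1  'c'
  10  s[4:],s[10:]  2  'cc'
  11  s[10:],s[3:]  2  'cc'
  12  s[3:],s[2:]  3  'ccc'
  13  s[2:],s[1:]  0  ''
  14  s[1:],s[24:]  1  'd'
  15  s[24:],s[22:]  2  'df'
  16  s[22:],s[18:]  0  ''
  17  s[18:],s[19:]  2  'ee'
  18  s[19:],s[15:]  3  'eef'
  19  s[15:],s[20:]  1  'e'
  20  s[20:],s[16:]  2  'ef'
  21  s[16:],s[25:]  0  ''
  22  s[25:],s[0:]  1  'f'
  23  s[0:],s[23:]  2  'fd'
  24  s[23:],s[21:]  3  'fdf'
  25  s[21:],s[17:]  1  'f'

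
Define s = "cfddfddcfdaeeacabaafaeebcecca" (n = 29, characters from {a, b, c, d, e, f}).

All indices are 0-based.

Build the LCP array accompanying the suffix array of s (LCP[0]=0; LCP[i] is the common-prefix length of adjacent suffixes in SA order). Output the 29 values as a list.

[0, 1, 1, 1, 1, 3, 1, 0, 1, 0, 2, 1, 1, 1, 3, 0, 1, 1, 2, 1, 0, 1, 1, 1, 2, 0, 1, 2, 3]

sorted suffixes:
  #0 SA[0]=28  'a'
  #1 SA[1]=17  'aafaeebcecca'
  #2 SA[2]=15  'abaafaeebcecca'
  #3 SA[3]=13  'acabaafaeebcecca'
  #4 SA[4]=10  'aeeacabaafaeebcecca'
  #5 SA[5]=20  'aeebcecca'
  #6 SA[6]=18  'afaeebcecca'
  #7 SA[7]=16  'baafaeebcecca'
  #8 SA[8]=23  'bcecca'
  #9 SA[9]=27  'ca'
  #10 SA[10]=14  'cabaafaeebcecca'
  #11 SA[11]=26  'cca'
  #12 SA[12]=24  'cecca'
  #13 SA[13]=7  'cfdaeeacabaafaeebcecca'
  #14 SA[14]=0  'cfddfddcfdaeeacabaafaeebcecca'
  #15 SA[15]=9  'daeeacabaafaeebcecca'
  #16 SA[16]=6  'dcfdaeeacabaafaeebcecca'
  #17 SA[17]=5  'ddcfdaeeacabaafaeebcecca'
  #18 SA[18]=2  'ddfddcfdaeeacabaafaeebcecca'
  #19 SA[19]=3  'dfddcfdaeeacabaafaeebcecca'
  #20 SA[20]=12  'eacabaafaeebcecca'
  #21 SA[21]=22  'ebcecca'
  #22 SA[22]=25  'ecca'
  #23 SA[23]=11  'eeacabaafaeebcecca'
  #24 SA[24]=21  'eebcecca'
  #25 SA[25]=19  'faeebcecca'
  #26 SA[26]=8  'fdaeeacabaafaeebcecca'
  #27 SA[27]=4  'fddcfdaeeacabaafaeebcecca'
  #28 SA[28]=1  'fddfddcfdaeeacabaafaeebcecca'

SA = [28, 17, 15, 13, 10, 20, 18, 16, 23, 27, 14, 26, 24, 7, 0, 9, 6, 5, 2, 3, 12, 22, 25, 11, 21, 19, 8, 4, 1]
[i] adj suffixes → lcp
  [1] 28/17 → 1 ('a')
  [2] 17/15 → 1 ('a')
  [3] 15/13 → 1 ('a')
  [4] 13/10 → 1 ('a')
  [5] 10/20 → 3 ('aee')
  [6] 20/18 → 1 ('a')
  [7] 18/16 → 0 ('')
  [8] 16/23 → 1 ('b')
  [9] 23/27 → 0 ('')
  [10] 27/14 → 2 ('ca')
  [11] 14/26 → 1 ('c')
  [12] 26/24 → 1 ('c')
  [13] 24/7 → 1 ('c')
  [14] 7/0 → 3 ('cfd')
  [15] 0/9 → 0 ('')
  [16] 9/6 → 1 ('d')
  [17] 6/5 → 1 ('d')
  [18] 5/2 → 2 ('dd')
  [19] 2/3 → 1 ('d')
  [20] 3/12 → 0 ('')
  [21] 12/22 → 1 ('e')
  [22] 22/25 → 1 ('e')
  [23] 25/11 → 1 ('e')
  [24] 11/21 → 2 ('ee')
  [25] 21/19 → 0 ('')
  [26] 19/8 → 1 ('f')
  [27] 8/4 → 2 ('fd')
  [28] 4/1 → 3 ('fdd')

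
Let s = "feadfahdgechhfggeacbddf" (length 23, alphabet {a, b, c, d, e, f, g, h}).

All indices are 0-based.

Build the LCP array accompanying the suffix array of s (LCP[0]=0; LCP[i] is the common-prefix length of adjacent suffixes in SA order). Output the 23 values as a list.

rank→(start, suffix):
  0 → (17, 'acbddf')
  1 → (2, 'adfahdgechhfggeacbddf')
  2 → (5, 'ahdgechhfggeacbddf')
  3 → (19, 'bddf')
  4 → (18, 'cbddf')
  5 → (10, 'chhfggeacbddf')
  6 → (20, 'ddf')
  7 → (21, 'df')
  8 → (3, 'dfahdgechhfggeacbddf')
  9 → (7, 'dgechhfggeacbddf')
  10 → (16, 'eacbddf')
  11 → (1, 'eadfahdgechhfggeacbddf')
  12 → (9, 'echhfggeacbddf')
  13 → (22, 'f')
  14 → (4, 'fahdgechhfggeacbddf')
  15 → (0, 'feadfahdgechhfggeacbddf')
  16 → (13, 'fggeacbddf')
  17 → (15, 'geacbddf')
  18 → (8, 'gechhfggeacbddf')
  19 → (14, 'ggeacbddf')
  20 → (6, 'hdgechhfggeacbddf')
  21 → (12, 'hfggeacbddf')
  22 → (11, 'hhfggeacbddf')

SA = [17, 2, 5, 19, 18, 10, 20, 21, 3, 7, 16, 1, 9, 22, 4, 0, 13, 15, 8, 14, 6, 12, 11]
[i] adj suffixes → lcp
  [1] 17/2 → 1 ('a')
  [2] 2/5 → 1 ('a')
  [3] 5/19 → 0 ('')
  [4] 19/18 → 0 ('')
  [5] 18/10 → 1 ('c')
  [6] 10/20 → 0 ('')
  [7] 20/21 → 1 ('d')
  [8] 21/3 → 2 ('df')
  [9] 3/7 → 1 ('d')
  [10] 7/16 → 0 ('')
  [11] 16/1 → 2 ('ea')
  [12] 1/9 → 1 ('e')
  [13] 9/22 → 0 ('')
  [14] 22/4 → 1 ('f')
  [15] 4/0 → 1 ('f')
  [16] 0/13 → 1 ('f')
  [17] 13/15 → 0 ('')
  [18] 15/8 → 2 ('ge')
  [19] 8/14 → 1 ('g')
  [20] 14/6 → 0 ('')
  [21] 6/12 → 1 ('h')
  [22] 12/11 → 1 ('h')

[0, 1, 1, 0, 0, 1, 0, 1, 2, 1, 0, 2, 1, 0, 1, 1, 1, 0, 2, 1, 0, 1, 1]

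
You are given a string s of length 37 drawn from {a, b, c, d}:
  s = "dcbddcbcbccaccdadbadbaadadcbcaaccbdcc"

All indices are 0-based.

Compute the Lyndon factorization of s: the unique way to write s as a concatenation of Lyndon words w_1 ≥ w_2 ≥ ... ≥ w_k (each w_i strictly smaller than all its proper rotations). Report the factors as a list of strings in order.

["d", "c", "bddc", "bcbcc", "accdadbadb", "aadadcbc", "aaccbdcc"]

emit factor 1: 'd' (i=0, period=1)
emit factor 2: 'c' (i=1, period=1)
emit factor 3: 'bddc' (i=2, period=4)
emit factor 4: 'bcbcc' (i=6, period=5)
emit factor 5: 'accdadbadb' (i=11, period=10)
emit factor 6: 'aadadcbc' (i=21, period=8)
emit factor 7: 'aaccbdcc' (i=29, period=8)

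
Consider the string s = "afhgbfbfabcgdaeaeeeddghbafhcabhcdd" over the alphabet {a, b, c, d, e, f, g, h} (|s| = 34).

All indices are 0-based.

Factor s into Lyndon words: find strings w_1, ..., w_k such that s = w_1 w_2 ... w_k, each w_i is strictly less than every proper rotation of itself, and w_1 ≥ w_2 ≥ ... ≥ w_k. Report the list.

["afhgbfbf", "abcgdaeaeeeddghbafhcabhcdd"]

emit factor 1: 'afhgbfbf' (i=0, period=8)
emit factor 2: 'abcgdaeaeeeddghbafhcabhcdd' (i=8, period=26)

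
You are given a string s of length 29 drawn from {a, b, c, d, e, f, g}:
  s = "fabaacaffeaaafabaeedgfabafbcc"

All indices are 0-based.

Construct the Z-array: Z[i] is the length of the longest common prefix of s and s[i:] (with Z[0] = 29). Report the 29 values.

Z[0]=29
i=1: fresh scan; Z[1]=0
i=2: fresh scan; Z[2]=0
i=3: fresh scan; Z[3]=0
i=4: fresh scan; Z[4]=0
i=5: fresh scan; Z[5]=0
i=6: fresh scan; Z[6]=0
i=7: fresh scan; Z[7]=1 scan→box=[7,8)
i=8: fresh scan; Z[8]=1 scan→box=[8,9)
i=9: fresh scan; Z[9]=0
i=10: fresh scan; Z[10]=0
i=11: fresh scan; Z[11]=0
i=12: fresh scan; Z[12]=0
i=13: fresh scan; Z[13]=4 scan→box=[13,17)
i=14: min(r-i=3, Z[1]=0)=0; Z[14]=0
i=15: min(r-i=2, Z[2]=0)=0; Z[15]=0
i=16: min(r-i=1, Z[3]=0)=0; Z[16]=0
i=17: fresh scan; Z[17]=0
i=18: fresh scan; Z[18]=0
i=19: fresh scan; Z[19]=0
i=20: fresh scan; Z[20]=0
i=21: fresh scan; Z[21]=4 scan→box=[21,25)
i=22: min(r-i=3, Z[1]=0)=0; Z[22]=0
i=23: min(r-i=2, Z[2]=0)=0; Z[23]=0
i=24: min(r-i=1, Z[3]=0)=0; Z[24]=0
i=25: fresh scan; Z[25]=1 scan→box=[25,26)
i=26: fresh scan; Z[26]=0
i=27: fresh scan; Z[27]=0
i=28: fresh scan; Z[28]=0

[29, 0, 0, 0, 0, 0, 0, 1, 1, 0, 0, 0, 0, 4, 0, 0, 0, 0, 0, 0, 0, 4, 0, 0, 0, 1, 0, 0, 0]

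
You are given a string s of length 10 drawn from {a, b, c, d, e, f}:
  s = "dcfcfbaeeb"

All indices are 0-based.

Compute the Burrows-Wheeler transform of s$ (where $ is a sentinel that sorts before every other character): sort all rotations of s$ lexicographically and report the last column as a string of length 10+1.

bbeffd$eacc

rank  rotation     last
    0  $dcfcfbaeeb  b
    1  aeeb$dcfcfb  b
    2  b$dcfcfbaee  e
    3  baeeb$dcfcf  f
    4  cfbaeeb$dcf  f
    5  cfcfbaeeb$d  d
    6  dcfcfbaeeb$  $
    7  eb$dcfcfbae  e
    8  eeb$dcfcfba  a
    9  fbaeeb$dcfc  c
   10  fcfbaeeb$dc  c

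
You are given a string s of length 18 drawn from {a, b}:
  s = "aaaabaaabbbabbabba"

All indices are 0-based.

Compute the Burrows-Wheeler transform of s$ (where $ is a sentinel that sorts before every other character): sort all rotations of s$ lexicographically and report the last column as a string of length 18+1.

ab$abaaabbababbaaba

rank  rotation             last
    0  $aaaabaaabbbabbabba  a
    1  a$aaaabaaabbbabbabb  b
    2  aaaabaaabbbabbabba$  $
    3  aaabaaabbbabbabba$a  a
    4  aaabbbabbabba$aaaab  b
    5  aabaaabbbabbabba$aa  a
    6  aabbbabbabba$aaaaba  a
    7  abaaabbbabbabba$aaa  a
    8  abba$aaaabaaabbbabb  b
    9  abbabba$aaaabaaabbb  b
   10  abbbabbabba$aaaabaa  a
   11  ba$aaaabaaabbbabbab  b
   12  baaabbbabbabba$aaaa  a
   13  babba$aaaabaaabbbab  b
   14  babbabba$aaaabaaabb  b
   15  bba$aaaabaaabbbabba  a
   16  bbabba$aaaabaaabbba  a
   17  bbabbabba$aaaabaaab  b
   18  bbbabbabba$aaaabaaa  a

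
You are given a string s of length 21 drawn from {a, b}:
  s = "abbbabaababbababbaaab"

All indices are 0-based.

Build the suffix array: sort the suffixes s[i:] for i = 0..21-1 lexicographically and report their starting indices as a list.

rank | idx | suffix
   0 |  17 | aaab
   1 |  18 | aab
   2 |   6 | aababbababbaaab
   3 |  19 | ab
   4 |   4 | abaababbababbaaab
   5 |  12 | ababbaaab
   6 |   7 | ababbababbaaab
   7 |  14 | abbaaab
   8 |   9 | abbababbaaab
   9 |   0 | abbbabaababbababbaaab
  10 |  20 | b
  11 |  16 | baaab
  12 |   5 | baababbababbaaab
  13 |   3 | babaababbababbaaab
  14 |  11 | bababbaaab
  15 |  13 | babbaaab
  16 |   8 | babbababbaaab
  17 |  15 | bbaaab
  18 |   2 | bbabaababbababbaaab
  19 |  10 | bbababbaaab
  20 |   1 | bbbabaababbababbaaab

[17, 18, 6, 19, 4, 12, 7, 14, 9, 0, 20, 16, 5, 3, 11, 13, 8, 15, 2, 10, 1]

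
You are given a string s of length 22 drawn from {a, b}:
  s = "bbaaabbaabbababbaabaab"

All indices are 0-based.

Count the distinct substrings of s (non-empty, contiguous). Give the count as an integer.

192

rank | idx | suffix
   0 |   2 | aaabbaabbababbaabaab
   1 |  19 | aab
   2 |  16 | aabaab
   3 |   3 | aabbaabbababbaabaab
   4 |   7 | aabbababbaabaab
   5 |  20 | ab
   6 |  17 | abaab
   7 |  11 | ababbaabaab
   8 |  13 | abbaabaab
   9 |   4 | abbaabbababbaabaab
  10 |   8 | abbababbaabaab
  11 |  21 | b
  12 |   1 | baaabbaabbababbaabaab
  13 |  18 | baab
  14 |  15 | baabaab
  15 |   6 | baabbababbaabaab
  16 |  10 | bababbaabaab
  17 |  12 | babbaabaab
  18 |   0 | bbaaabbaabbababbaabaab
  19 |  14 | bbaabaab
  20 |   5 | bbaabbababbaabaab
  21 |   9 | bbababbaabaab

SA = [2, 19, 16, 3, 7, 20, 17, 11, 13, 4, 8, 21, 1, 18, 15, 6, 10, 12, 0, 14, 5, 9]
[i] adj suffixes → lcp
  [1] 2/19 → 2 ('aa')
  [2] 19/16 → 3 ('aab')
  [3] 16/3 → 3 ('aab')
  [4] 3/7 → 5 ('aabba')
  [5] 7/20 → 1 ('a')
  [6] 20/17 → 2 ('ab')
  [7] 17/11 → 3 ('aba')
  [8] 11/13 → 2 ('ab')
  [9] 13/4 → 6 ('abbaab')
  [10] 4/8 → 4 ('abba')
  [11] 8/21 → 0 ('')
  [12] 21/1 → 1 ('b')
  [13] 1/18 → 3 ('baa')
  [14] 18/15 → 4 ('baab')
  [15] 15/6 → 4 ('baab')
  [16] 6/10 → 2 ('ba')
  [17] 10/12 → 3 ('bab')
  [18] 12/0 → 1 ('b')
  [19] 0/14 → 4 ('bbaa')
  [20] 14/5 → 5 ('bbaab')
  [21] 5/9 → 3 ('bba')

n(n+1)/2 = 22·23/2 = 253
Σ LCP = 0 + 2 + 3 + 3 + 5 + 1 + 2 + 3 + 2 + 6 + 4 + 0 + 1 + 3 + 4 + 4 + 2 + 3 + 1 + 4 + 5 + 3 = 61
distinct = 253 − 61 = 192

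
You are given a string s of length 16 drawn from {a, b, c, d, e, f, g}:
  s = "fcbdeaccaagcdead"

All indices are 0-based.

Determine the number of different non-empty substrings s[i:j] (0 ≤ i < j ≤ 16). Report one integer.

sorted suffixes:
  #0 SA[0]=8  'aagcdead'
  #1 SA[1]=5  'accaagcdead'
  #2 SA[2]=14  'ad'
  #3 SA[3]=9  'agcdead'
  #4 SA[4]=2  'bdeaccaagcdead'
  #5 SA[5]=7  'caagcdead'
  #6 SA[6]=1  'cbdeaccaagcdead'
  #7 SA[7]=6  'ccaagcdead'
  #8 SA[8]=11  'cdead'
  #9 SA[9]=15  'd'
  #10 SA[10]=3  'deaccaagcdead'
  #11 SA[11]=12  'dead'
  #12 SA[12]=4  'eaccaagcdead'
  #13 SA[13]=13  'ead'
  #14 SA[14]=0  'fcbdeaccaagcdead'
  #15 SA[15]=10  'gcdead'

SA = [8, 5, 14, 9, 2, 7, 1, 6, 11, 15, 3, 12, 4, 13, 0, 10]
rank  pair      lcp
   1  s[8:],s[5:]  1  'a'
   2  s[5:],s[14:]  1  'a'
   3  s[14:],s[9:]  1  'a'
   4  s[9:],s[2:]  0  ''
   5  s[2:],s[7:]  0  ''
   6  s[7:],s[1:]  1  'c'
   7  s[1:],s[6:]  1  'c'
   8  s[6:],s[11:]  1  'c'
   9  s[11:],s[15:]  0  ''
  10  s[15:],s[3:]  1  'd'
  11  s[3:],s[12:]  3  'dea'
  12  s[12:],s[4:]  0  ''
  13  s[4:],s[13:]  2  'ea'
  14  s[13:],s[0:]  0  ''
  15  s[0:],s[10:]  0  ''

n(n+1)/2 = 16·17/2 = 136
Σ LCP = 0 + 1 + 1 + 1 + 0 + 0 + 1 + 1 + 1 + 0 + 1 + 3 + 0 + 2 + 0 + 0 = 12
distinct = 136 − 12 = 124

124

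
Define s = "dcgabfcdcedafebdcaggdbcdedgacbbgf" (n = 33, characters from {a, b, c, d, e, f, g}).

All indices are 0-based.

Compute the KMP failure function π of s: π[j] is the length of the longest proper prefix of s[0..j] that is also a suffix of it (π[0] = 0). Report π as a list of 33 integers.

[0, 0, 0, 0, 0, 0, 0, 1, 2, 0, 1, 0, 0, 0, 0, 1, 2, 0, 0, 0, 1, 0, 0, 1, 0, 1, 0, 0, 0, 0, 0, 0, 0]

π[0] = 0
j=1 s[j]='c': π[1]=0 (border '')
j=2 s[j]='g': π[2]=0 (border '')
j=3 s[j]='a': π[3]=0 (border '')
j=4 s[j]='b': π[4]=0 (border '')
j=5 s[j]='f': π[5]=0 (border '')
j=6 s[j]='c': π[6]=0 (border '')
j=7 s[j]='d': π[7]=1 (border 'd')
j=8 s[j]='c': π[8]=2 (border 'dc')
j=9 s[j]='e': k: 2→0; π[9]=0 (border '')
j=10 s[j]='d': π[10]=1 (border 'd')
j=11 s[j]='a': k: 1→0; π[11]=0 (border '')
j=12 s[j]='f': π[12]=0 (border '')
j=13 s[j]='e': π[13]=0 (border '')
j=14 s[j]='b': π[14]=0 (border '')
j=15 s[j]='d': π[15]=1 (border 'd')
j=16 s[j]='c': π[16]=2 (border 'dc')
j=17 s[j]='a': k: 2→0; π[17]=0 (border '')
j=18 s[j]='g': π[18]=0 (border '')
j=19 s[j]='g': π[19]=0 (border '')
j=20 s[j]='d': π[20]=1 (border 'd')
j=21 s[j]='b': k: 1→0; π[21]=0 (border '')
j=22 s[j]='c': π[22]=0 (border '')
j=23 s[j]='d': π[23]=1 (border 'd')
j=24 s[j]='e': k: 1→0; π[24]=0 (border '')
j=25 s[j]='d': π[25]=1 (border 'd')
j=26 s[j]='g': k: 1→0; π[26]=0 (border '')
j=27 s[j]='a': π[27]=0 (border '')
j=28 s[j]='c': π[28]=0 (border '')
j=29 s[j]='b': π[29]=0 (border '')
j=30 s[j]='b': π[30]=0 (border '')
j=31 s[j]='g': π[31]=0 (border '')
j=32 s[j]='f': π[32]=0 (border '')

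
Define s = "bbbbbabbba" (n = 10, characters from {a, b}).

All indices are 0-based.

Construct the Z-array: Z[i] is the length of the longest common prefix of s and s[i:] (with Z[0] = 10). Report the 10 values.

[10, 4, 3, 2, 1, 0, 3, 2, 1, 0]

Z[0]=10
i=1: fresh scan; Z[1]=4 scan→box=[1,5)
i=2: min(r-i=3, Z[1]=4)=3; Z[2]=3
i=3: min(r-i=2, Z[2]=3)=2; Z[3]=2
i=4: min(r-i=1, Z[3]=2)=1; Z[4]=1
i=5: fresh scan; Z[5]=0
i=6: fresh scan; Z[6]=3 scan→box=[6,9)
i=7: min(r-i=2, Z[1]=4)=2; Z[7]=2
i=8: min(r-i=1, Z[2]=3)=1; Z[8]=1
i=9: fresh scan; Z[9]=0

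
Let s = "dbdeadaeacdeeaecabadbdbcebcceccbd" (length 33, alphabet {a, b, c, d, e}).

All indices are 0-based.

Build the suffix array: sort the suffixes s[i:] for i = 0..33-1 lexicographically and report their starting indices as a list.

sorted suffixes:
  #0 SA[0]=16  'abadbdbcebcceccbd'
  #1 SA[1]=8  'acdeeaecabadbdbcebcceccbd'
  #2 SA[2]=4  'adaeacdeeaecabadbdbcebcceccbd'
  #3 SA[3]=18  'adbdbcebcceccbd'
  #4 SA[4]=6  'aeacdeeaecabadbdbcebcceccbd'
  #5 SA[5]=13  'aecabadbdbcebcceccbd'
  #6 SA[6]=17  'badbdbcebcceccbd'
  #7 SA[7]=25  'bcceccbd'
  #8 SA[8]=22  'bcebcceccbd'
  #9 SA[9]=31  'bd'
  #10 SA[10]=20  'bdbcebcceccbd'
  #11 SA[11]=1  'bdeadaeacdeeaecabadbdbcebcceccbd'
  #12 SA[12]=15  'cabadbdbcebcceccbd'
  #13 SA[13]=30  'cbd'
  #14 SA[14]=29  'ccbd'
  #15 SA[15]=26  'cceccbd'
  #16 SA[16]=9  'cdeeaecabadbdbcebcceccbd'
  #17 SA[17]=23  'cebcceccbd'
  #18 SA[18]=27  'ceccbd'
  #19 SA[19]=32  'd'
  #20 SA[20]=5  'daeacdeeaecabadbdbcebcceccbd'
  #21 SA[21]=21  'dbcebcceccbd'
  #22 SA[22]=19  'dbdbcebcceccbd'
  #23 SA[23]=0  'dbdeadaeacdeeaecabadbdbcebcceccbd'
  #24 SA[24]=2  'deadaeacdeeaecabadbdbcebcceccbd'
  #25 SA[25]=10  'deeaecabadbdbcebcceccbd'
  #26 SA[26]=7  'eacdeeaecabadbdbcebcceccbd'
  #27 SA[27]=3  'eadaeacdeeaecabadbdbcebcceccbd'
  #28 SA[28]=12  'eaecabadbdbcebcceccbd'
  #29 SA[29]=24  'ebcceccbd'
  #30 SA[30]=14  'ecabadbdbcebcceccbd'
  #31 SA[31]=28  'eccbd'
  #32 SA[32]=11  'eeaecabadbdbcebcceccbd'

[16, 8, 4, 18, 6, 13, 17, 25, 22, 31, 20, 1, 15, 30, 29, 26, 9, 23, 27, 32, 5, 21, 19, 0, 2, 10, 7, 3, 12, 24, 14, 28, 11]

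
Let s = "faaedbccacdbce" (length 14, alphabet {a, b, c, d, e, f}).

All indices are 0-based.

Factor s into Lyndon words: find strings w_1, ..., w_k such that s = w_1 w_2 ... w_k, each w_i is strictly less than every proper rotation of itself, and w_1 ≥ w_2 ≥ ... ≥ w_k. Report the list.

["f", "aaedbccacdbce"]

emit factor 1: 'f' (i=0, period=1)
emit factor 2: 'aaedbccacdbce' (i=1, period=13)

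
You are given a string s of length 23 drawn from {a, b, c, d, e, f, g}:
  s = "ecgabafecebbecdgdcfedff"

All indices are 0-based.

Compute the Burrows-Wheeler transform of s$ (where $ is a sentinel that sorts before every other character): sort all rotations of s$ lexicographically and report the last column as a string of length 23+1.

rank  rotation                  last
    0  $ecgabafecebbecdgdcfedff  f
    1  abafecebbecdgdcfedff$ecg  g
    2  afecebbecdgdcfedff$ecgab  b
    3  bafecebbecdgdcfedff$ecga  a
    4  bbecdgdcfedff$ecgabafece  e
    5  becdgdcfedff$ecgabafeceb  b
    6  cdgdcfedff$ecgabafecebbe  e
    7  cebbecdgdcfedff$ecgabafe  e
    8  cfedff$ecgabafecebbecdgd  d
    9  cgabafecebbecdgdcfedff$e  e
   10  dcfedff$ecgabafecebbecdg  g
   11  dff$ecgabafecebbecdgdcfe  e
   12  dgdcfedff$ecgabafecebbec  c
   13  ebbecdgdcfedff$ecgabafec  c
   14  ecdgdcfedff$ecgabafecebb  b
   15  ecebbecdgdcfedff$ecgabaf  f
   16  ecgabafecebbecdgdcfedff$  $
   17  edff$ecgabafecebbecdgdcf  f
   18  f$ecgabafecebbecdgdcfedf  f
   19  fecebbecdgdcfedff$ecgaba  a
   20  fedff$ecgabafecebbecdgdc  c
   21  ff$ecgabafecebbecdgdcfed  d
   22  gabafecebbecdgdcfedff$ec  c
   23  gdcfedff$ecgabafecebbecd  d

fgbaebeedegeccbf$ffacdcd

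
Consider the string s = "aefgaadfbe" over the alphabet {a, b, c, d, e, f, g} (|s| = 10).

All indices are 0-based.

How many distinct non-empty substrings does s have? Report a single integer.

rank→(start, suffix):
  0 → (4, 'aadfbe')
  1 → (5, 'adfbe')
  2 → (0, 'aefgaadfbe')
  3 → (8, 'be')
  4 → (6, 'dfbe')
  5 → (9, 'e')
  6 → (1, 'efgaadfbe')
  7 → (7, 'fbe')
  8 → (2, 'fgaadfbe')
  9 → (3, 'gaadfbe')

SA = [4, 5, 0, 8, 6, 9, 1, 7, 2, 3]
i: (SA[i-1],SA[i]) lcp shared
  1: (4,5) 1 'a'
  2: (5,0) 1 'a'
  3: (0,8) 0 ''
  4: (8,6) 0 ''
  5: (6,9) 0 ''
  6: (9,1) 1 'e'
  7: (1,7) 0 ''
  8: (7,2) 1 'f'
  9: (2,3) 0 ''

n(n+1)/2 = 10·11/2 = 55
Σ LCP = 0 + 1 + 1 + 0 + 0 + 0 + 1 + 0 + 1 + 0 = 4
distinct = 55 − 4 = 51

51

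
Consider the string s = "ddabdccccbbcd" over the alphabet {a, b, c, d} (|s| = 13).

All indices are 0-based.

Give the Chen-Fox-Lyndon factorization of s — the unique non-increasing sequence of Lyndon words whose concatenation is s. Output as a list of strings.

["d", "d", "abdccccbbcd"]

emit factor 1: 'd' (i=0, period=1)
emit factor 2: 'd' (i=1, period=1)
emit factor 3: 'abdccccbbcd' (i=2, period=11)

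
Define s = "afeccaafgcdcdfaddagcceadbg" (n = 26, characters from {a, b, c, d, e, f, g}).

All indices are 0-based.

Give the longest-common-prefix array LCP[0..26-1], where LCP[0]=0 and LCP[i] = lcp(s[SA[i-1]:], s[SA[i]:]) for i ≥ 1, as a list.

[0, 1, 2, 1, 2, 1, 0, 0, 1, 2, 1, 2, 1, 0, 1, 1, 1, 1, 0, 1, 0, 1, 1, 0, 1, 2]

rank | idx | suffix
   0 |   5 | aafgcdcdfaddagcceadbg
   1 |  22 | adbg
   2 |  14 | addagcceadbg
   3 |   0 | afeccaafgcdcdfaddagcceadbg
   4 |   6 | afgcdcdfaddagcceadbg
   5 |  17 | agcceadbg
   6 |  24 | bg
   7 |   4 | caafgcdcdfaddagcceadbg
   8 |   3 | ccaafgcdcdfaddagcceadbg
   9 |  19 | cceadbg
  10 |   9 | cdcdfaddagcceadbg
  11 |  11 | cdfaddagcceadbg
  12 |  20 | ceadbg
  13 |  16 | dagcceadbg
  14 |  23 | dbg
  15 |  10 | dcdfaddagcceadbg
  16 |  15 | ddagcceadbg
  17 |  12 | dfaddagcceadbg
  18 |  21 | eadbg
  19 |   2 | eccaafgcdcdfaddagcceadbg
  20 |  13 | faddagcceadbg
  21 |   1 | feccaafgcdcdfaddagcceadbg
  22 |   7 | fgcdcdfaddagcceadbg
  23 |  25 | g
  24 |  18 | gcceadbg
  25 |   8 | gcdcdfaddagcceadbg

SA = [5, 22, 14, 0, 6, 17, 24, 4, 3, 19, 9, 11, 20, 16, 23, 10, 15, 12, 21, 2, 13, 1, 7, 25, 18, 8]
[i] adj suffixes → lcp
  [1] 5/22 → 1 ('a')
  [2] 22/14 → 2 ('ad')
  [3] 14/0 → 1 ('a')
  [4] 0/6 → 2 ('af')
  [5] 6/17 → 1 ('a')
  [6] 17/24 → 0 ('')
  [7] 24/4 → 0 ('')
  [8] 4/3 → 1 ('c')
  [9] 3/19 → 2 ('cc')
  [10] 19/9 → 1 ('c')
  [11] 9/11 → 2 ('cd')
  [12] 11/20 → 1 ('c')
  [13] 20/16 → 0 ('')
  [14] 16/23 → 1 ('d')
  [15] 23/10 → 1 ('d')
  [16] 10/15 → 1 ('d')
  [17] 15/12 → 1 ('d')
  [18] 12/21 → 0 ('')
  [19] 21/2 → 1 ('e')
  [20] 2/13 → 0 ('')
  [21] 13/1 → 1 ('f')
  [22] 1/7 → 1 ('f')
  [23] 7/25 → 0 ('')
  [24] 25/18 → 1 ('g')
  [25] 18/8 → 2 ('gc')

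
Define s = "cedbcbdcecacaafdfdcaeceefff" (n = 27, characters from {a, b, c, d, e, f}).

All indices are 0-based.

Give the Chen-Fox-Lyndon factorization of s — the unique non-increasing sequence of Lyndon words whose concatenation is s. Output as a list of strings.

emit factor 1: 'ced' (i=0, period=3)
emit factor 2: 'bcbdcec' (i=3, period=7)
emit factor 3: 'ac' (i=10, period=2)
emit factor 4: 'aafdfdcaeceefff' (i=12, period=15)

["ced", "bcbdcec", "ac", "aafdfdcaeceefff"]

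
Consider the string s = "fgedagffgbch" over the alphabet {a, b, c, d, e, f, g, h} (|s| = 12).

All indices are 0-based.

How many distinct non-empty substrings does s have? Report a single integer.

73

sorted suffixes:
  #0 SA[0]=4  'agffgbch'
  #1 SA[1]=9  'bch'
  #2 SA[2]=10  'ch'
  #3 SA[3]=3  'dagffgbch'
  #4 SA[4]=2  'edagffgbch'
  #5 SA[5]=6  'ffgbch'
  #6 SA[6]=7  'fgbch'
  #7 SA[7]=0  'fgedagffgbch'
  #8 SA[8]=8  'gbch'
  #9 SA[9]=1  'gedagffgbch'
  #10 SA[10]=5  'gffgbch'
  #11 SA[11]=11  'h'

SA = [4, 9, 10, 3, 2, 6, 7, 0, 8, 1, 5, 11]
rank  pair      lcp
   1  s[4:],s[9:]  0  ''
   2  s[9:],s[10:]  0  ''
   3  s[10:],s[3:]  0  ''
   4  s[3:],s[2:]  0  ''
   5  s[2:],s[6:]  0  ''
   6  s[6:],s[7:]  1  'f'
   7  s[7:],s[0:]  2  'fg'
   8  s[0:],s[8:]  0  ''
   9  s[8:],s[1:]  1  'g'
  10  s[1:],s[5:]  1  'g'
  11  s[5:],s[11:]  0  ''

n(n+1)/2 = 12·13/2 = 78
Σ LCP = 0 + 0 + 0 + 0 + 0 + 0 + 1 + 2 + 0 + 1 + 1 + 0 = 5
distinct = 78 − 5 = 73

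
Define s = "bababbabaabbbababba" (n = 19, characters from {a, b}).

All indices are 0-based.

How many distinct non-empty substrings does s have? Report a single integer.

rank | idx | suffix
   0 |  18 | a
   1 |   8 | aabbbababba
   2 |   6 | abaabbbababba
   3 |  13 | ababba
   4 |   1 | ababbabaabbbababba
   5 |  15 | abba
   6 |   3 | abbabaabbbababba
   7 |   9 | abbbababba
   8 |  17 | ba
   9 |   7 | baabbbababba
  10 |   5 | babaabbbababba
  11 |  12 | bababba
  12 |   0 | bababbabaabbbababba
  13 |  14 | babba
  14 |   2 | babbabaabbbababba
  15 |  16 | bba
  16 |   4 | bbabaabbbababba
  17 |  11 | bbababba
  18 |  10 | bbbababba

SA = [18, 8, 6, 13, 1, 15, 3, 9, 17, 7, 5, 12, 0, 14, 2, 16, 4, 11, 10]
i: (SA[i-1],SA[i]) lcp shared
  1: (18,8) 1 'a'
  2: (8,6) 1 'a'
  3: (6,13) 3 'aba'
  4: (13,1) 6 'ababba'
  5: (1,15) 2 'ab'
  6: (15,3) 4 'abba'
  7: (3,9) 3 'abb'
  8: (9,17) 0 ''
  9: (17,7) 2 'ba'
  10: (7,5) 2 'ba'
  11: (5,12) 4 'baba'
  12: (12,0) 7 'bababba'
  13: (0,14) 3 'bab'
  14: (14,2) 5 'babba'
  15: (2,16) 1 'b'
  16: (16,4) 3 'bba'
  17: (4,11) 5 'bbaba'
  18: (11,10) 2 'bb'

n(n+1)/2 = 19·20/2 = 190
Σ LCP = 0 + 1 + 1 + 3 + 6 + 2 + 4 + 3 + 0 + 2 + 2 + 4 + 7 + 3 + 5 + 1 + 3 + 5 + 2 = 54
distinct = 190 − 54 = 136

136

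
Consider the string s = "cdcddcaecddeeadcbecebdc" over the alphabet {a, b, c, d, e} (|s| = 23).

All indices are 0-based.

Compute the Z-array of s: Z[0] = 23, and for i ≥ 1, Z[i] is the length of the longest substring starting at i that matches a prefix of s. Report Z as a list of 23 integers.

[23, 0, 2, 0, 0, 1, 0, 0, 2, 0, 0, 0, 0, 0, 0, 1, 0, 0, 1, 0, 0, 0, 1]

Z[0]=23
i=1: fresh scan; Z[1]=0
i=2: fresh scan; Z[2]=2 scan→box=[2,4)
i=3: min(r-i=1, Z[1]=0)=0; Z[3]=0
i=4: fresh scan; Z[4]=0
i=5: fresh scan; Z[5]=1 scan→box=[5,6)
i=6: fresh scan; Z[6]=0
i=7: fresh scan; Z[7]=0
i=8: fresh scan; Z[8]=2 scan→box=[8,10)
i=9: min(r-i=1, Z[1]=0)=0; Z[9]=0
i=10: fresh scan; Z[10]=0
i=11: fresh scan; Z[11]=0
i=12: fresh scan; Z[12]=0
i=13: fresh scan; Z[13]=0
i=14: fresh scan; Z[14]=0
i=15: fresh scan; Z[15]=1 scan→box=[15,16)
i=16: fresh scan; Z[16]=0
i=17: fresh scan; Z[17]=0
i=18: fresh scan; Z[18]=1 scan→box=[18,19)
i=19: fresh scan; Z[19]=0
i=20: fresh scan; Z[20]=0
i=21: fresh scan; Z[21]=0
i=22: fresh scan; Z[22]=1 scan→box=[22,23)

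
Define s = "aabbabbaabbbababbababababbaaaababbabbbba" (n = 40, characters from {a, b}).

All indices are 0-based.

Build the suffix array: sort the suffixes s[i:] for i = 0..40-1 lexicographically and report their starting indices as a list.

[39, 26, 27, 28, 0, 7, 17, 19, 21, 12, 29, 23, 4, 14, 1, 31, 8, 34, 38, 25, 6, 16, 18, 20, 11, 22, 3, 13, 30, 33, 37, 24, 5, 15, 10, 2, 32, 36, 9, 35]

sorted suffixes:
  #0 SA[0]=39  'a'
  #1 SA[1]=26  'aaaababbabbbba'
  #2 SA[2]=27  'aaababbabbbba'
  #3 SA[3]=28  'aababbabbbba'
  #4 SA[4]=0  'aabbabbaabbbababbababababbaaaababbabbbba'
  #5 SA[5]=7  'aabbbababbababababbaaaababbabbbba'
  #6 SA[6]=17  'ababababbaaaababbabbbba'
  #7 SA[7]=19  'abababbaaaababbabbbba'
  #8 SA[8]=21  'ababbaaaababbabbbba'
  #9 SA[9]=12  'ababbababababbaaaababbabbbba'
  #10 SA[10]=29  'ababbabbbba'
  #11 SA[11]=23  'abbaaaababbabbbba'
  #12 SA[12]=4  'abbaabbbababbababababbaaaababbabbbba'
  #13 SA[13]=14  'abbababababbaaaababbabbbba'
  #14 SA[14]=1  'abbabbaabbbababbababababbaaaababbabbbba'
  #15 SA[15]=31  'abbabbbba'
  #16 SA[16]=8  'abbbababbababababbaaaababbabbbba'
  #17 SA[17]=34  'abbbba'
  #18 SA[18]=38  'ba'
  #19 SA[19]=25  'baaaababbabbbba'
  #20 SA[20]=6  'baabbbababbababababbaaaababbabbbba'
  #21 SA[21]=16  'bababababbaaaababbabbbba'
  #22 SA[22]=18  'babababbaaaababbabbbba'
  #23 SA[23]=20  'bababbaaaababbabbbba'
  #24 SA[24]=11  'bababbababababbaaaababbabbbba'
  #25 SA[25]=22  'babbaaaababbabbbba'
  #26 SA[26]=3  'babbaabbbababbababababbaaaababbabbbba'
  #27 SA[27]=13  'babbababababbaaaababbabbbba'
  #28 SA[28]=30  'babbabbbba'
  #29 SA[29]=33  'babbbba'
  #30 SA[30]=37  'bba'
  #31 SA[31]=24  'bbaaaababbabbbba'
  #32 SA[32]=5  'bbaabbbababbababababbaaaababbabbbba'
  #33 SA[33]=15  'bbababababbaaaababbabbbba'
  #34 SA[34]=10  'bbababbababababbaaaababbabbbba'
  #35 SA[35]=2  'bbabbaabbbababbababababbaaaababbabbbba'
  #36 SA[36]=32  'bbabbbba'
  #37 SA[37]=36  'bbba'
  #38 SA[38]=9  'bbbababbababababbaaaababbabbbba'
  #39 SA[39]=35  'bbbba'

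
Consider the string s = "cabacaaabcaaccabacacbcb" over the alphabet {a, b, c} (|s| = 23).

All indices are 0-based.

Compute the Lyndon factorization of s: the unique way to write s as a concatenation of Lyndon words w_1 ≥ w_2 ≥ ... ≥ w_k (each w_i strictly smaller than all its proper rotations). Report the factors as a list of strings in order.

["c", "abac", "aaabcaaccabacacbcb"]

emit factor 1: 'c' (i=0, period=1)
emit factor 2: 'abac' (i=1, period=4)
emit factor 3: 'aaabcaaccabacacbcb' (i=5, period=18)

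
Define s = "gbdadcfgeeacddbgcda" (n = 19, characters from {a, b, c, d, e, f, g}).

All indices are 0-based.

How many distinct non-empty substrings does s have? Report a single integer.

rank→(start, suffix):
  0 → (18, 'a')
  1 → (10, 'acddbgcda')
  2 → (3, 'adcfgeeacddbgcda')
  3 → (1, 'bdadcfgeeacddbgcda')
  4 → (14, 'bgcda')
  5 → (16, 'cda')
  6 → (11, 'cddbgcda')
  7 → (5, 'cfgeeacddbgcda')
  8 → (17, 'da')
  9 → (2, 'dadcfgeeacddbgcda')
  10 → (13, 'dbgcda')
  11 → (4, 'dcfgeeacddbgcda')
  12 → (12, 'ddbgcda')
  13 → (9, 'eacddbgcda')
  14 → (8, 'eeacddbgcda')
  15 → (6, 'fgeeacddbgcda')
  16 → (0, 'gbdadcfgeeacddbgcda')
  17 → (15, 'gcda')
  18 → (7, 'geeacddbgcda')

SA = [18, 10, 3, 1, 14, 16, 11, 5, 17, 2, 13, 4, 12, 9, 8, 6, 0, 15, 7]
rank  pair      lcp
   1  s[18:],s[10:]  1  'a'
   2  s[10:],s[3:]  1  'a'
   3  s[3:],s[1:]  0  ''
   4  s[1:],s[14:]  1  'b'
   5  s[14:],s[16:]  0  ''
   6  s[16:],s[11:]  2  'cd'
   7  s[11:],s[5:]  1  'c'
   8  s[5:],s[17:]  0  ''
   9  s[17:],s[2:]  2  'da'
  10  s[2:],s[13:]  1  'd'
  11  s[13:],s[4:]  1  'd'
  12  s[4:],s[12:]  1  'd'
  13  s[12:],s[9:]  0  ''
  14  s[9:],s[8:]  1  'e'
  15  s[8:],s[6:]  0  ''
  16  s[6:],s[0:]  0  ''
  17  s[0:],s[15:]  1  'g'
  18  s[15:],s[7:]  1  'g'

n(n+1)/2 = 19·20/2 = 190
Σ LCP = 0 + 1 + 1 + 0 + 1 + 0 + 2 + 1 + 0 + 2 + 1 + 1 + 1 + 0 + 1 + 0 + 0 + 1 + 1 = 14
distinct = 190 − 14 = 176

176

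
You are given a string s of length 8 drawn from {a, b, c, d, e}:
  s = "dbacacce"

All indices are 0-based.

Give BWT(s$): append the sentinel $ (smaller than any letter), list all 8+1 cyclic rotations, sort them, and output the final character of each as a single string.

rank  rotation   last
    0  $dbacacce  e
    1  acacce$db  b
    2  acce$dbac  c
    3  bacacce$d  d
    4  cacce$dba  a
    5  cce$dbaca  a
    6  ce$dbacac  c
    7  dbacacce$  $
    8  e$dbacacc  c

ebcdaac$c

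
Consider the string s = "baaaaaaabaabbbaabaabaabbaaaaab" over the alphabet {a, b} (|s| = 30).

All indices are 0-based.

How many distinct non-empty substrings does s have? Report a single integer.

355

rank→(start, suffix):
  0 → (1, 'aaaaaaabaabbbaabaabaabbaaaaab')
  1 → (2, 'aaaaaabaabbbaabaabaabbaaaaab')
  2 → (24, 'aaaaab')
  3 → (3, 'aaaaabaabbbaabaabaabbaaaaab')
  4 → (25, 'aaaab')
  5 → (4, 'aaaabaabbbaabaabaabbaaaaab')
  6 → (26, 'aaab')
  7 → (5, 'aaabaabbbaabaabaabbaaaaab')
  8 → (27, 'aab')
  9 → (14, 'aabaabaabbaaaaab')
  10 → (17, 'aabaabbaaaaab')
  11 → (6, 'aabaabbbaabaabaabbaaaaab')
  12 → (20, 'aabbaaaaab')
  13 → (9, 'aabbbaabaabaabbaaaaab')
  14 → (28, 'ab')
  15 → (15, 'abaabaabbaaaaab')
  16 → (18, 'abaabbaaaaab')
  17 → (7, 'abaabbbaabaabaabbaaaaab')
  18 → (21, 'abbaaaaab')
  19 → (10, 'abbbaabaabaabbaaaaab')
  20 → (29, 'b')
  21 → (0, 'baaaaaaabaabbbaabaabaabbaaaaab')
  22 → (23, 'baaaaab')
  23 → (13, 'baabaabaabbaaaaab')
  24 → (16, 'baabaabbaaaaab')
  25 → (19, 'baabbaaaaab')
  26 → (8, 'baabbbaabaabaabbaaaaab')
  27 → (22, 'bbaaaaab')
  28 → (12, 'bbaabaabaabbaaaaab')
  29 → (11, 'bbbaabaabaabbaaaaab')

SA = [1, 2, 24, 3, 25, 4, 26, 5, 27, 14, 17, 6, 20, 9, 28, 15, 18, 7, 21, 10, 29, 0, 23, 13, 16, 19, 8, 22, 12, 11]
[i] adj suffixes → lcp
  [1] 1/2 → 6 ('aaaaaa')
  [2] 2/24 → 5 ('aaaaa')
  [3] 24/3 → 6 ('aaaaab')
  [4] 3/25 → 4 ('aaaa')
  [5] 25/4 → 5 ('aaaab')
  [6] 4/26 → 3 ('aaa')
  [7] 26/5 → 4 ('aaab')
  [8] 5/27 → 2 ('aa')
  [9] 27/14 → 3 ('aab')
  [10] 14/17 → 6 ('aabaab')
  [11] 17/6 → 7 ('aabaabb')
  [12] 6/20 → 3 ('aab')
  [13] 20/9 → 4 ('aabb')
  [14] 9/28 → 1 ('a')
  [15] 28/15 → 2 ('ab')
  [16] 15/18 → 5 ('abaab')
  [17] 18/7 → 6 ('abaabb')
  [18] 7/21 → 2 ('ab')
  [19] 21/10 → 3 ('abb')
  [20] 10/29 → 0 ('')
  [21] 29/0 → 1 ('b')
  [22] 0/23 → 6 ('baaaaa')
  [23] 23/13 → 3 ('baa')
  [24] 13/16 → 7 ('baabaab')
  [25] 16/19 → 4 ('baab')
  [26] 19/8 → 5 ('baabb')
  [27] 8/22 → 1 ('b')
  [28] 22/12 → 4 ('bbaa')
  [29] 12/11 → 2 ('bb')

n(n+1)/2 = 30·31/2 = 465
Σ LCP = 0 + 6 + 5 + 6 + 4 + 5 + 3 + 4 + 2 + 3 + 6 + 7 + 3 + 4 + 1 + 2 + 5 + 6 + 2 + 3 + 0 + 1 + 6 + 3 + 7 + 4 + 5 + 1 + 4 + 2 = 110
distinct = 465 − 110 = 355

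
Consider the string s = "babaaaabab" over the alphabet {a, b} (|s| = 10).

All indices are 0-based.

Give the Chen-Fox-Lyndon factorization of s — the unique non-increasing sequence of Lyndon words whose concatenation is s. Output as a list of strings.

emit factor 1: 'b' (i=0, period=1)
emit factor 2: 'ab' (i=1, period=2)
emit factor 3: 'aaaabab' (i=3, period=7)

["b", "ab", "aaaabab"]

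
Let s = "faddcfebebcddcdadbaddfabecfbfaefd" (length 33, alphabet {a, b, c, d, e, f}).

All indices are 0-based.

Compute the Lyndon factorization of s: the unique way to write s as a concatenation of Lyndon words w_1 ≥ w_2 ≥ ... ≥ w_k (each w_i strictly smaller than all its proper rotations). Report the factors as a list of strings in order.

["f", "addcfebebcddcd", "adbaddf", "abecfbfaefd"]

emit factor 1: 'f' (i=0, period=1)
emit factor 2: 'addcfebebcddcd' (i=1, period=14)
emit factor 3: 'adbaddf' (i=15, period=7)
emit factor 4: 'abecfbfaefd' (i=22, period=11)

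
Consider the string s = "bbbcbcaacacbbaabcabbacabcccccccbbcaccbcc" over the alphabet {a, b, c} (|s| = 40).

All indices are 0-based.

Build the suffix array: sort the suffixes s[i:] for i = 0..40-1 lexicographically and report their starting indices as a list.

[13, 6, 17, 14, 22, 20, 7, 9, 34, 12, 19, 11, 18, 0, 31, 1, 4, 15, 32, 2, 37, 23, 39, 5, 16, 21, 8, 33, 10, 30, 3, 36, 38, 29, 35, 28, 27, 26, 25, 24]

rank→(start, suffix):
  0 → (13, 'aabcabbacabcccccccbbcaccbcc')
  1 → (6, 'aacacbbaabcabbacabcccccccbbcaccbcc')
  2 → (17, 'abbacabcccccccbbcaccbcc')
  3 → (14, 'abcabbacabcccccccbbcaccbcc')
  4 → (22, 'abcccccccbbcaccbcc')
  5 → (20, 'acabcccccccbbcaccbcc')
  6 → (7, 'acacbbaabcabbacabcccccccbbcaccbcc')
  7 → (9, 'acbbaabcabbacabcccccccbbcaccbcc')
  8 → (34, 'accbcc')
  9 → (12, 'baabcabbacabcccccccbbcaccbcc')
  10 → (19, 'bacabcccccccbbcaccbcc')
  11 → (11, 'bbaabcabbacabcccccccbbcaccbcc')
  12 → (18, 'bbacabcccccccbbcaccbcc')
  13 → (0, 'bbbcbcaacacbbaabcabbacabcccccccbbcaccbcc')
  14 → (31, 'bbcaccbcc')
  15 → (1, 'bbcbcaacacbbaabcabbacabcccccccbbcaccbcc')
  16 → (4, 'bcaacacbbaabcabbacabcccccccbbcaccbcc')
  17 → (15, 'bcabbacabcccccccbbcaccbcc')
  18 → (32, 'bcaccbcc')
  19 → (2, 'bcbcaacacbbaabcabbacabcccccccbbcaccbcc')
  20 → (37, 'bcc')
  21 → (23, 'bcccccccbbcaccbcc')
  22 → (39, 'c')
  23 → (5, 'caacacbbaabcabbacabcccccccbbcaccbcc')
  24 → (16, 'cabbacabcccccccbbcaccbcc')
  25 → (21, 'cabcccccccbbcaccbcc')
  26 → (8, 'cacbbaabcabbacabcccccccbbcaccbcc')
  27 → (33, 'caccbcc')
  28 → (10, 'cbbaabcabbacabcccccccbbcaccbcc')
  29 → (30, 'cbbcaccbcc')
  30 → (3, 'cbcaacacbbaabcabbacabcccccccbbcaccbcc')
  31 → (36, 'cbcc')
  32 → (38, 'cc')
  33 → (29, 'ccbbcaccbcc')
  34 → (35, 'ccbcc')
  35 → (28, 'cccbbcaccbcc')
  36 → (27, 'ccccbbcaccbcc')
  37 → (26, 'cccccbbcaccbcc')
  38 → (25, 'ccccccbbcaccbcc')
  39 → (24, 'cccccccbbcaccbcc')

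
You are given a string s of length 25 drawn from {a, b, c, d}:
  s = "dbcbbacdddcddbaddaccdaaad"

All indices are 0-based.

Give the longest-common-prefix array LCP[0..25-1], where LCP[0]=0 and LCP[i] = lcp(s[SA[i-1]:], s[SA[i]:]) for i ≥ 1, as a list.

[0, 2, 1, 2, 1, 2, 0, 2, 1, 1, 0, 1, 1, 2, 3, 0, 1, 2, 1, 2, 1, 1, 2, 2, 2]

rank→(start, suffix):
  0 → (21, 'aaad')
  1 → (22, 'aad')
  2 → (17, 'accdaaad')
  3 → (5, 'acdddcddbaddaccdaaad')
  4 → (23, 'ad')
  5 → (14, 'addaccdaaad')
  6 → (4, 'bacdddcddbaddaccdaaad')
  7 → (13, 'baddaccdaaad')
  8 → (3, 'bbacdddcddbaddaccdaaad')
  9 → (1, 'bcbbacdddcddbaddaccdaaad')
  10 → (2, 'cbbacdddcddbaddaccdaaad')
  11 → (18, 'ccdaaad')
  12 → (19, 'cdaaad')
  13 → (10, 'cddbaddaccdaaad')
  14 → (6, 'cdddcddbaddaccdaaad')
  15 → (24, 'd')
  16 → (20, 'daaad')
  17 → (16, 'daccdaaad')
  18 → (12, 'dbaddaccdaaad')
  19 → (0, 'dbcbbacdddcddbaddaccdaaad')
  20 → (9, 'dcddbaddaccdaaad')
  21 → (15, 'ddaccdaaad')
  22 → (11, 'ddbaddaccdaaad')
  23 → (8, 'ddcddbaddaccdaaad')
  24 → (7, 'dddcddbaddaccdaaad')

SA = [21, 22, 17, 5, 23, 14, 4, 13, 3, 1, 2, 18, 19, 10, 6, 24, 20, 16, 12, 0, 9, 15, 11, 8, 7]
i: (SA[i-1],SA[i]) lcp shared
  1: (21,22) 2 'aa'
  2: (22,17) 1 'a'
  3: (17,5) 2 'ac'
  4: (5,23) 1 'a'
  5: (23,14) 2 'ad'
  6: (14,4) 0 ''
  7: (4,13) 2 'ba'
  8: (13,3) 1 'b'
  9: (3,1) 1 'b'
  10: (1,2) 0 ''
  11: (2,18) 1 'c'
  12: (18,19) 1 'c'
  13: (19,10) 2 'cd'
  14: (10,6) 3 'cdd'
  15: (6,24) 0 ''
  16: (24,20) 1 'd'
  17: (20,16) 2 'da'
  18: (16,12) 1 'd'
  19: (12,0) 2 'db'
  20: (0,9) 1 'd'
  21: (9,15) 1 'd'
  22: (15,11) 2 'dd'
  23: (11,8) 2 'dd'
  24: (8,7) 2 'dd'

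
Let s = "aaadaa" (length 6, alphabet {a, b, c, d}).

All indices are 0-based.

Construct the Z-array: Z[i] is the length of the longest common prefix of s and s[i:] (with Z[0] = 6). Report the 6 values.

Z[0]=6
i=1: fresh scan; Z[1]=2 scan→box=[1,3)
i=2: min(r-i=1, Z[1]=2)=1; Z[2]=1
i=3: fresh scan; Z[3]=0
i=4: fresh scan; Z[4]=2 scan→box=[4,6)
i=5: min(r-i=1, Z[1]=2)=1; Z[5]=1

[6, 2, 1, 0, 2, 1]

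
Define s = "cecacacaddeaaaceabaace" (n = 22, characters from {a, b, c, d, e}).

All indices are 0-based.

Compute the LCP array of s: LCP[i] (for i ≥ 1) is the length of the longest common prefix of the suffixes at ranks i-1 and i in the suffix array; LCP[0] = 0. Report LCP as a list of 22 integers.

[0, 2, 4, 1, 1, 3, 2, 3, 1, 0, 0, 4, 2, 1, 2, 2, 0, 1, 0, 1, 2, 1]

rank→(start, suffix):
  0 → (11, 'aaaceabaace')
  1 → (18, 'aace')
  2 → (12, 'aaceabaace')
  3 → (16, 'abaace')
  4 → (3, 'acacaddeaaaceabaace')
  5 → (5, 'acaddeaaaceabaace')
  6 → (19, 'ace')
  7 → (13, 'aceabaace')
  8 → (7, 'addeaaaceabaace')
  9 → (17, 'baace')
  10 → (2, 'cacacaddeaaaceabaace')
  11 → (4, 'cacaddeaaaceabaace')
  12 → (6, 'caddeaaaceabaace')
  13 → (20, 'ce')
  14 → (14, 'ceabaace')
  15 → (0, 'cecacacaddeaaaceabaace')
  16 → (8, 'ddeaaaceabaace')
  17 → (9, 'deaaaceabaace')
  18 → (21, 'e')
  19 → (10, 'eaaaceabaace')
  20 → (15, 'eabaace')
  21 → (1, 'ecacacaddeaaaceabaace')

SA = [11, 18, 12, 16, 3, 5, 19, 13, 7, 17, 2, 4, 6, 20, 14, 0, 8, 9, 21, 10, 15, 1]
[i] adj suffixes → lcp
  [1] 11/18 → 2 ('aa')
  [2] 18/12 → 4 ('aace')
  [3] 12/16 → 1 ('a')
  [4] 16/3 → 1 ('a')
  [5] 3/5 → 3 ('aca')
  [6] 5/19 → 2 ('ac')
  [7] 19/13 → 3 ('ace')
  [8] 13/7 → 1 ('a')
  [9] 7/17 → 0 ('')
  [10] 17/2 → 0 ('')
  [11] 2/4 → 4 ('caca')
  [12] 4/6 → 2 ('ca')
  [13] 6/20 → 1 ('c')
  [14] 20/14 → 2 ('ce')
  [15] 14/0 → 2 ('ce')
  [16] 0/8 → 0 ('')
  [17] 8/9 → 1 ('d')
  [18] 9/21 → 0 ('')
  [19] 21/10 → 1 ('e')
  [20] 10/15 → 2 ('ea')
  [21] 15/1 → 1 ('e')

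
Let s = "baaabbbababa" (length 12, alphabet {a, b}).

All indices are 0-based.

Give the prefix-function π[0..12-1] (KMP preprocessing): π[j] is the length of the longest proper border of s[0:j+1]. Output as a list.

π[0] = 0
j=1 s[j]='a': π[1]=0 (border '')
j=2 s[j]='a': π[2]=0 (border '')
j=3 s[j]='a': π[3]=0 (border '')
j=4 s[j]='b': π[4]=1 (border 'b')
j=5 s[j]='b': k: 1→0; π[5]=1 (border 'b')
j=6 s[j]='b': k: 1→0; π[6]=1 (border 'b')
j=7 s[j]='a': π[7]=2 (border 'ba')
j=8 s[j]='b': k: 2→0; π[8]=1 (border 'b')
j=9 s[j]='a': π[9]=2 (border 'ba')
j=10 s[j]='b': k: 2→0; π[10]=1 (border 'b')
j=11 s[j]='a': π[11]=2 (border 'ba')

[0, 0, 0, 0, 1, 1, 1, 2, 1, 2, 1, 2]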